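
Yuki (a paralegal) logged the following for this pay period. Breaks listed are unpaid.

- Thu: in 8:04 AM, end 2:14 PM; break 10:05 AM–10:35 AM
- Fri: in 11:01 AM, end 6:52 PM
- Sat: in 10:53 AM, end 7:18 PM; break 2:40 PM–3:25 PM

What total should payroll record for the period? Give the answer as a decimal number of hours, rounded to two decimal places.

21.18 hours

Thu: 8:04 AM–2:14 PM = 6 h 10 min; less 30 min break → 5 h 40 min
Fri: 11:01 AM–6:52 PM = 7 h 51 min
Sat: 10:53 AM–7:18 PM = 8 h 25 min; less 45 min break → 7 h 40 min
Total: 5 h 40 min + 7 h 51 min + 7 h 40 min = 21 h 11 min.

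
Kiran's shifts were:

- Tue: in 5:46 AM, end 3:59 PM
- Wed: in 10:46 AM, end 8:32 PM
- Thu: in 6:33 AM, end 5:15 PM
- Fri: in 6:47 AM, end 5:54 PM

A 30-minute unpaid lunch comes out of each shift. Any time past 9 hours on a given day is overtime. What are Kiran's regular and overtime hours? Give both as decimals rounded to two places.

Tue: 5:46 AM–3:59 PM = 10 h 13 min; less 30 min break → 9 h 43 min
Wed: 10:46 AM–8:32 PM = 9 h 46 min; less 30 min break → 9 h 16 min
Thu: 6:33 AM–5:15 PM = 10 h 42 min; less 30 min break → 10 h 12 min
Fri: 6:47 AM–5:54 PM = 11 h 7 min; less 30 min break → 10 h 37 min
Tue reg 9 h 0 min / OT 0 h 43 min; Wed reg 9 h 0 min / OT 0 h 16 min; Thu reg 9 h 0 min / OT 1 h 12 min; Fri reg 9 h 0 min / OT 1 h 37 min.
Totals: regular 36 h 0 min, overtime 3 h 48 min.

Regular 36.00 hours, overtime 3.80 hours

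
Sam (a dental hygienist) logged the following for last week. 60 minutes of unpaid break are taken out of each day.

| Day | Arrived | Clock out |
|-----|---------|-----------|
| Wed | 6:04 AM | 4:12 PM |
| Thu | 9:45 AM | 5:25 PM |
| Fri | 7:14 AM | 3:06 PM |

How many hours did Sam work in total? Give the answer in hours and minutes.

22 h 40 min

Wed: 6:04 AM–4:12 PM = 10 h 8 min; less 60 min break → 9 h 8 min
Thu: 9:45 AM–5:25 PM = 7 h 40 min; less 60 min break → 6 h 40 min
Fri: 7:14 AM–3:06 PM = 7 h 52 min; less 60 min break → 6 h 52 min
Total: 9 h 8 min + 6 h 40 min + 6 h 52 min = 22 h 40 min.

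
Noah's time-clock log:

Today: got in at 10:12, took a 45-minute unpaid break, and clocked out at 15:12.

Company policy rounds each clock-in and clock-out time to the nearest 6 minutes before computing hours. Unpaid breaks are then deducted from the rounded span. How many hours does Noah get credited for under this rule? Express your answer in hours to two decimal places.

Today: in 10:12→10:12, out 15:12→15:12; 5 h 0 min − 45 min = 4 h 15 min

4.25 hours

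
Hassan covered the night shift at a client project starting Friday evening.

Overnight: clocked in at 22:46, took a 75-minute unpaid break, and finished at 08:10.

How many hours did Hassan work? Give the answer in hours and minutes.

Overnight: 22:46 → midnight = 1 h 14 min; midnight → 08:10 = 8 h 10 min; span 9 h 24 min; less 75 min break → 8 h 9 min

8 h 9 min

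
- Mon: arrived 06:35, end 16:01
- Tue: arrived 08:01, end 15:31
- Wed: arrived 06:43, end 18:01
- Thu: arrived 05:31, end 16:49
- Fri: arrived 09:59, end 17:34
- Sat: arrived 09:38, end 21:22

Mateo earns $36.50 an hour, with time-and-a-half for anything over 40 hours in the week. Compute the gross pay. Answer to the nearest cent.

$2492.04

Mon: 06:35–16:01 = 9 h 26 min
Tue: 08:01–15:31 = 7 h 30 min
Wed: 06:43–18:01 = 11 h 18 min
Thu: 05:31–16:49 = 11 h 18 min
Fri: 09:59–17:34 = 7 h 35 min
Sat: 09:38–21:22 = 11 h 44 min
Total worked: 58 h 51 min = 3531 min.
Regular 40 h 0 min = 2400 min at $36.50/h; overtime 18 h 51 min = 1131 min at $54.75/h.
Pay = (2400 × $36.50 + 1131 × $54.75) ÷ 60 = $2492.04.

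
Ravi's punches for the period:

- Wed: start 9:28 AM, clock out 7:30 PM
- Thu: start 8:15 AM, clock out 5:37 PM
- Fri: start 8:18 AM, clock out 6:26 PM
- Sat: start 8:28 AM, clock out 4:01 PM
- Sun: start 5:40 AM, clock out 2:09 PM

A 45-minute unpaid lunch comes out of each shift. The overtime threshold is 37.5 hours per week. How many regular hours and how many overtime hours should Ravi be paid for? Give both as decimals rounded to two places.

Wed: 9:28 AM–7:30 PM = 10 h 2 min; less 45 min break → 9 h 17 min
Thu: 8:15 AM–5:37 PM = 9 h 22 min; less 45 min break → 8 h 37 min
Fri: 8:18 AM–6:26 PM = 10 h 8 min; less 45 min break → 9 h 23 min
Sat: 8:28 AM–4:01 PM = 7 h 33 min; less 45 min break → 6 h 48 min
Sun: 5:40 AM–2:09 PM = 8 h 29 min; less 45 min break → 7 h 44 min
Total worked: 41 h 49 min = 41.82 h.
Threshold 37.5 h → overtime 4 h 19 min, regular 37 h 30 min.

Regular 37.50 hours, overtime 4.32 hours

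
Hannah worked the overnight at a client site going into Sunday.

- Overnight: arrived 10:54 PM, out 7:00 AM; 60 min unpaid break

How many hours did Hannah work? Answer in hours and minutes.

Overnight: 10:54 PM → midnight = 1 h 6 min; midnight → 7:00 AM = 7 h 0 min; span 8 h 6 min; less 60 min break → 7 h 6 min

7 h 6 min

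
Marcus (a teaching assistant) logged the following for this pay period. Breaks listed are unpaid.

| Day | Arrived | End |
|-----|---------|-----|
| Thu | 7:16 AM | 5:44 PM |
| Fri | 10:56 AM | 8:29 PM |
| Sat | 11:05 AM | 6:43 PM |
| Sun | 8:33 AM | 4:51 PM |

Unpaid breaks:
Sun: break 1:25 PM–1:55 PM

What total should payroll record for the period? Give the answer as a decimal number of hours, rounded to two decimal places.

Thu: 7:16 AM–5:44 PM = 10 h 28 min
Fri: 10:56 AM–8:29 PM = 9 h 33 min
Sat: 11:05 AM–6:43 PM = 7 h 38 min
Sun: 8:33 AM–4:51 PM = 8 h 18 min; less 30 min break → 7 h 48 min
Total: 10 h 28 min + 9 h 33 min + 7 h 38 min + 7 h 48 min = 35 h 27 min.

35.45 hours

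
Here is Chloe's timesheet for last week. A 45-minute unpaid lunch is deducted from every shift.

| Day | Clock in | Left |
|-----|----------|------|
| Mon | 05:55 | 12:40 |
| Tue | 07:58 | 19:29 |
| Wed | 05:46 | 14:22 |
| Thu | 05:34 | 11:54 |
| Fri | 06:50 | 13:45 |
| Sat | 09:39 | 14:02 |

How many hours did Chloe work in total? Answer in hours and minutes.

Mon: 05:55–12:40 = 6 h 45 min; less 45 min break → 6 h 0 min
Tue: 07:58–19:29 = 11 h 31 min; less 45 min break → 10 h 46 min
Wed: 05:46–14:22 = 8 h 36 min; less 45 min break → 7 h 51 min
Thu: 05:34–11:54 = 6 h 20 min; less 45 min break → 5 h 35 min
Fri: 06:50–13:45 = 6 h 55 min; less 45 min break → 6 h 10 min
Sat: 09:39–14:02 = 4 h 23 min; less 45 min break → 3 h 38 min
Total: 6 h 0 min + 10 h 46 min + 7 h 51 min + 5 h 35 min + 6 h 10 min + 3 h 38 min = 40 h 0 min.

40 h 0 min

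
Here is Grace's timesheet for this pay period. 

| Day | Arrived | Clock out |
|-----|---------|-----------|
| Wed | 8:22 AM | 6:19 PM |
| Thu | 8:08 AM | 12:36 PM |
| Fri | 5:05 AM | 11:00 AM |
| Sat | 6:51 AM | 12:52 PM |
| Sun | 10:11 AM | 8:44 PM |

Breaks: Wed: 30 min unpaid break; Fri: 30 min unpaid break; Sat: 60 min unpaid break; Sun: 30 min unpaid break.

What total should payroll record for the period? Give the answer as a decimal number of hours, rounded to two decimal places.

34.40 hours

Wed: 8:22 AM–6:19 PM = 9 h 57 min; less 30 min break → 9 h 27 min
Thu: 8:08 AM–12:36 PM = 4 h 28 min
Fri: 5:05 AM–11:00 AM = 5 h 55 min; less 30 min break → 5 h 25 min
Sat: 6:51 AM–12:52 PM = 6 h 1 min; less 60 min break → 5 h 1 min
Sun: 10:11 AM–8:44 PM = 10 h 33 min; less 30 min break → 10 h 3 min
Total: 9 h 27 min + 4 h 28 min + 5 h 25 min + 5 h 1 min + 10 h 3 min = 34 h 24 min.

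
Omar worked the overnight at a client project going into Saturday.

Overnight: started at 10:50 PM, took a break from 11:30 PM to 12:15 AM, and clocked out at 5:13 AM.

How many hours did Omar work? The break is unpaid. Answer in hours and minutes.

5 h 38 min

Overnight: 10:50 PM → midnight = 1 h 10 min; midnight → 5:13 AM = 5 h 13 min; span 6 h 23 min; less 45 min break → 5 h 38 min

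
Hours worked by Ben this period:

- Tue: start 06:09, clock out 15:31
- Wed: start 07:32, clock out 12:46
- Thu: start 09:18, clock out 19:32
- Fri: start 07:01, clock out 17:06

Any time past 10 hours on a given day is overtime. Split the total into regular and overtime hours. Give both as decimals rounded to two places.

Tue: 06:09–15:31 = 9 h 22 min
Wed: 07:32–12:46 = 5 h 14 min
Thu: 09:18–19:32 = 10 h 14 min
Fri: 07:01–17:06 = 10 h 5 min
Tue reg 9 h 22 min / OT 0 h 0 min; Wed reg 5 h 14 min / OT 0 h 0 min; Thu reg 10 h 0 min / OT 0 h 14 min; Fri reg 10 h 0 min / OT 0 h 5 min.
Totals: regular 34 h 36 min, overtime 0 h 19 min.

Regular 34.60 hours, overtime 0.32 hours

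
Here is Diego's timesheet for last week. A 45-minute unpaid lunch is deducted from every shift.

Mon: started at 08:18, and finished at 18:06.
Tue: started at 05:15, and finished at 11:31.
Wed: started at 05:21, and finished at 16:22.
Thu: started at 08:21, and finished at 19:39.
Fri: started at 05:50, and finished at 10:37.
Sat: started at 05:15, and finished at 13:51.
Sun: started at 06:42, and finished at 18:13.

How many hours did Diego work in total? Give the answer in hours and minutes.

Mon: 08:18–18:06 = 9 h 48 min; less 45 min break → 9 h 3 min
Tue: 05:15–11:31 = 6 h 16 min; less 45 min break → 5 h 31 min
Wed: 05:21–16:22 = 11 h 1 min; less 45 min break → 10 h 16 min
Thu: 08:21–19:39 = 11 h 18 min; less 45 min break → 10 h 33 min
Fri: 05:50–10:37 = 4 h 47 min; less 45 min break → 4 h 2 min
Sat: 05:15–13:51 = 8 h 36 min; less 45 min break → 7 h 51 min
Sun: 06:42–18:13 = 11 h 31 min; less 45 min break → 10 h 46 min
Total: 9 h 3 min + 5 h 31 min + 10 h 16 min + 10 h 33 min + 4 h 2 min + 7 h 51 min + 10 h 46 min = 58 h 2 min.

58 h 2 min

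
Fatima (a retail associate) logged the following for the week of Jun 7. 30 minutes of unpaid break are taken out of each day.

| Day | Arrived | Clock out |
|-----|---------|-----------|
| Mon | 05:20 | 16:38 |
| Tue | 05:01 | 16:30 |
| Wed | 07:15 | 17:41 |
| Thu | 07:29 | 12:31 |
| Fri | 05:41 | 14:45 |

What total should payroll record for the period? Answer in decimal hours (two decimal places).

Mon: 05:20–16:38 = 11 h 18 min; less 30 min break → 10 h 48 min
Tue: 05:01–16:30 = 11 h 29 min; less 30 min break → 10 h 59 min
Wed: 07:15–17:41 = 10 h 26 min; less 30 min break → 9 h 56 min
Thu: 07:29–12:31 = 5 h 2 min; less 30 min break → 4 h 32 min
Fri: 05:41–14:45 = 9 h 4 min; less 30 min break → 8 h 34 min
Total: 10 h 48 min + 10 h 59 min + 9 h 56 min + 4 h 32 min + 8 h 34 min = 44 h 49 min.

44.82 hours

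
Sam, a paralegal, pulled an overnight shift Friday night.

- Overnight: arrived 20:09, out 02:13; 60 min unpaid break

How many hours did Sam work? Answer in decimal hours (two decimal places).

5.07 hours

Overnight: 20:09 → midnight = 3 h 51 min; midnight → 02:13 = 2 h 13 min; span 6 h 4 min; less 60 min break → 5 h 4 min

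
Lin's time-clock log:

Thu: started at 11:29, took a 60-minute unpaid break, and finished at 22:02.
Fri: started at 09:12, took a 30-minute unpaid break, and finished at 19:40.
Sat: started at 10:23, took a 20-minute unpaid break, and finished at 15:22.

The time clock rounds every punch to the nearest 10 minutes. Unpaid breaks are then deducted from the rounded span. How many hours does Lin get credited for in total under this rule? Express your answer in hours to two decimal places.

24.17 hours

Thu: in 11:29→11:30, out 22:02→22:00; 10 h 30 min − 60 min = 9 h 30 min
Fri: in 09:12→09:10, out 19:40→19:40; 10 h 30 min − 30 min = 10 h 0 min
Sat: in 10:23→10:20, out 15:22→15:20; 5 h 0 min − 20 min = 4 h 40 min
Total credited: 24 h 10 min.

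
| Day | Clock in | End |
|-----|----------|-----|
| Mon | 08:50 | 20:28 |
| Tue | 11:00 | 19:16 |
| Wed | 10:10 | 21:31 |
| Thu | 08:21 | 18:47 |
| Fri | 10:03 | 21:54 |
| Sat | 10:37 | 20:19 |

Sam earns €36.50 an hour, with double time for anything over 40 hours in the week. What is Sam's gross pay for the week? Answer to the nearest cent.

€3156.03

Mon: 08:50–20:28 = 11 h 38 min
Tue: 11:00–19:16 = 8 h 16 min
Wed: 10:10–21:31 = 11 h 21 min
Thu: 08:21–18:47 = 10 h 26 min
Fri: 10:03–21:54 = 11 h 51 min
Sat: 10:37–20:19 = 9 h 42 min
Total worked: 63 h 14 min = 3794 min.
Regular 40 h 0 min = 2400 min at €36.50/h; overtime 23 h 14 min = 1394 min at €73.00/h.
Pay = (2400 × €36.50 + 1394 × €73.00) ÷ 60 = €3156.03.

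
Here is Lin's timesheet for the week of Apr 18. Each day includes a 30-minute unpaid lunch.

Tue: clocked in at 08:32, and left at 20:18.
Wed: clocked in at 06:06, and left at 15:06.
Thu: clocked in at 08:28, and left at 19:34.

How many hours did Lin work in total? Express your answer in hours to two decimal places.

30.37 hours

Tue: 08:32–20:18 = 11 h 46 min; less 30 min break → 11 h 16 min
Wed: 06:06–15:06 = 9 h 0 min; less 30 min break → 8 h 30 min
Thu: 08:28–19:34 = 11 h 6 min; less 30 min break → 10 h 36 min
Total: 11 h 16 min + 8 h 30 min + 10 h 36 min = 30 h 22 min.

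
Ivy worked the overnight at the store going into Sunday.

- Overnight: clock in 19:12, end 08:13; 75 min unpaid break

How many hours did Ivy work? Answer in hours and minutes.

11 h 46 min

Overnight: 19:12 → midnight = 4 h 48 min; midnight → 08:13 = 8 h 13 min; span 13 h 1 min; less 75 min break → 11 h 46 min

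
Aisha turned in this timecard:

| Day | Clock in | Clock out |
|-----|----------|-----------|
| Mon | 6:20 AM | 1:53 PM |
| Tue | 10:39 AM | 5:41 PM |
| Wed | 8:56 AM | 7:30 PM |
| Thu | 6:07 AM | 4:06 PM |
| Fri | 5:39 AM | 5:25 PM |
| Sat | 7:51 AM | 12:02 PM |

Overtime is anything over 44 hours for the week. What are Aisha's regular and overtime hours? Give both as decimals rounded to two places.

Regular 44.00 hours, overtime 7.08 hours

Mon: 6:20 AM–1:53 PM = 7 h 33 min
Tue: 10:39 AM–5:41 PM = 7 h 2 min
Wed: 8:56 AM–7:30 PM = 10 h 34 min
Thu: 6:07 AM–4:06 PM = 9 h 59 min
Fri: 5:39 AM–5:25 PM = 11 h 46 min
Sat: 7:51 AM–12:02 PM = 4 h 11 min
Total worked: 51 h 5 min = 51.08 h.
Threshold 44 h → overtime 7 h 5 min, regular 44 h 0 min.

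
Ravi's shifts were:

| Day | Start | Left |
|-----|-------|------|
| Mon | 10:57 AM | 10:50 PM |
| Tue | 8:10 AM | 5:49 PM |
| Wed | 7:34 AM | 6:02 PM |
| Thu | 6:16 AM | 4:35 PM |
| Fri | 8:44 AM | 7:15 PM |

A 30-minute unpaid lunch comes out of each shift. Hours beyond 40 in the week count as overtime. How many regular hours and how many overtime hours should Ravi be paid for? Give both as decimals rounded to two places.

Regular 40.00 hours, overtime 10.33 hours

Mon: 10:57 AM–10:50 PM = 11 h 53 min; less 30 min break → 11 h 23 min
Tue: 8:10 AM–5:49 PM = 9 h 39 min; less 30 min break → 9 h 9 min
Wed: 7:34 AM–6:02 PM = 10 h 28 min; less 30 min break → 9 h 58 min
Thu: 6:16 AM–4:35 PM = 10 h 19 min; less 30 min break → 9 h 49 min
Fri: 8:44 AM–7:15 PM = 10 h 31 min; less 30 min break → 10 h 1 min
Total worked: 50 h 20 min = 50.33 h.
Threshold 40 h → overtime 10 h 20 min, regular 40 h 0 min.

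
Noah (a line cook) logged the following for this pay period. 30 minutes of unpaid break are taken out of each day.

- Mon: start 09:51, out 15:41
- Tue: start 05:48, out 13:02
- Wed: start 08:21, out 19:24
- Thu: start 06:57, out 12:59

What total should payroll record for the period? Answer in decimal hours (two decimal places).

28.15 hours

Mon: 09:51–15:41 = 5 h 50 min; less 30 min break → 5 h 20 min
Tue: 05:48–13:02 = 7 h 14 min; less 30 min break → 6 h 44 min
Wed: 08:21–19:24 = 11 h 3 min; less 30 min break → 10 h 33 min
Thu: 06:57–12:59 = 6 h 2 min; less 30 min break → 5 h 32 min
Total: 5 h 20 min + 6 h 44 min + 10 h 33 min + 5 h 32 min = 28 h 9 min.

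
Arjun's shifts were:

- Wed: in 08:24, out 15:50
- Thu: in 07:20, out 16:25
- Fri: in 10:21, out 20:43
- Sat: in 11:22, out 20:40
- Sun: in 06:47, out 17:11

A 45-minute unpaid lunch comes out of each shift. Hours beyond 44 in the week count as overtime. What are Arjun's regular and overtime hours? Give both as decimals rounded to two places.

Regular 42.83 hours, overtime 0.00 hours

Wed: 08:24–15:50 = 7 h 26 min; less 45 min break → 6 h 41 min
Thu: 07:20–16:25 = 9 h 5 min; less 45 min break → 8 h 20 min
Fri: 10:21–20:43 = 10 h 22 min; less 45 min break → 9 h 37 min
Sat: 11:22–20:40 = 9 h 18 min; less 45 min break → 8 h 33 min
Sun: 06:47–17:11 = 10 h 24 min; less 45 min break → 9 h 39 min
Total worked: 42 h 50 min = 42.83 h.
Threshold 44 h → overtime 0 h 0 min, regular 42 h 50 min.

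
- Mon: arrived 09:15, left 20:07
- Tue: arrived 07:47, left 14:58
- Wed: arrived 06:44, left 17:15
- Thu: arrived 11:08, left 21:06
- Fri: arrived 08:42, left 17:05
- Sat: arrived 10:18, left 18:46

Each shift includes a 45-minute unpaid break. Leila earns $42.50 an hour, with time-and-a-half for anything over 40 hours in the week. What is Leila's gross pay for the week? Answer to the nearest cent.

Mon: 09:15–20:07 = 10 h 52 min; less 45 min break → 10 h 7 min
Tue: 07:47–14:58 = 7 h 11 min; less 45 min break → 6 h 26 min
Wed: 06:44–17:15 = 10 h 31 min; less 45 min break → 9 h 46 min
Thu: 11:08–21:06 = 9 h 58 min; less 45 min break → 9 h 13 min
Fri: 08:42–17:05 = 8 h 23 min; less 45 min break → 7 h 38 min
Sat: 10:18–18:46 = 8 h 28 min; less 45 min break → 7 h 43 min
Total worked: 50 h 53 min = 3053 min.
Regular 40 h 0 min = 2400 min at $42.50/h; overtime 10 h 53 min = 653 min at $63.75/h.
Pay = (2400 × $42.50 + 653 × $63.75) ÷ 60 = $2393.81.

$2393.81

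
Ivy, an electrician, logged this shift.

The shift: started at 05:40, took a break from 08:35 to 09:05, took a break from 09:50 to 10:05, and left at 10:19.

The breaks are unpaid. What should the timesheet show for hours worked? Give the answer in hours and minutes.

The shift: 05:40–10:19 = 4 h 39 min; less 45 min break → 3 h 54 min

3 h 54 min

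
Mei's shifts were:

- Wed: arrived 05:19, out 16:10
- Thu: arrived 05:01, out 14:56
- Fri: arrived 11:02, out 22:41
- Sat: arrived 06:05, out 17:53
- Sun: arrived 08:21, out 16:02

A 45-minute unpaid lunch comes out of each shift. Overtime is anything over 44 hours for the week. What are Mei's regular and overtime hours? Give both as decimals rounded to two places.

Wed: 05:19–16:10 = 10 h 51 min; less 45 min break → 10 h 6 min
Thu: 05:01–14:56 = 9 h 55 min; less 45 min break → 9 h 10 min
Fri: 11:02–22:41 = 11 h 39 min; less 45 min break → 10 h 54 min
Sat: 06:05–17:53 = 11 h 48 min; less 45 min break → 11 h 3 min
Sun: 08:21–16:02 = 7 h 41 min; less 45 min break → 6 h 56 min
Total worked: 48 h 9 min = 48.15 h.
Threshold 44 h → overtime 4 h 9 min, regular 44 h 0 min.

Regular 44.00 hours, overtime 4.15 hours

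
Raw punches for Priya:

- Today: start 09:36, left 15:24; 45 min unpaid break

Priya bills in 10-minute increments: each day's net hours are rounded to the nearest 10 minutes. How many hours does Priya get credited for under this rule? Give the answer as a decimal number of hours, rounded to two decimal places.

Today: 09:36–15:24 = 5 h 48 min − 45 min = 5 h 3 min → rounds to 5 h 0 min

5.00 hours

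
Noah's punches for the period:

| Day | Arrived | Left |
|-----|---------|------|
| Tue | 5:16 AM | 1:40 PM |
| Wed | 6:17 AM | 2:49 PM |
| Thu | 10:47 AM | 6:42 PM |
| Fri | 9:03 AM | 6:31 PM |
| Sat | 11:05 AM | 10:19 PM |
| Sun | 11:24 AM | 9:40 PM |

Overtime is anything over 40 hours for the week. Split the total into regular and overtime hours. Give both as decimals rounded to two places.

Tue: 5:16 AM–1:40 PM = 8 h 24 min
Wed: 6:17 AM–2:49 PM = 8 h 32 min
Thu: 10:47 AM–6:42 PM = 7 h 55 min
Fri: 9:03 AM–6:31 PM = 9 h 28 min
Sat: 11:05 AM–10:19 PM = 11 h 14 min
Sun: 11:24 AM–9:40 PM = 10 h 16 min
Total worked: 55 h 49 min = 55.82 h.
Threshold 40 h → overtime 15 h 49 min, regular 40 h 0 min.

Regular 40.00 hours, overtime 15.82 hours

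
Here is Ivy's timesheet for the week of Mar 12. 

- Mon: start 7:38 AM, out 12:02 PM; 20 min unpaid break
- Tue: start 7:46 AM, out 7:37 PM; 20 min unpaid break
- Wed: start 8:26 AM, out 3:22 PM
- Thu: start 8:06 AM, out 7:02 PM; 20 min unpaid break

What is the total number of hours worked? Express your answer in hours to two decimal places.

Mon: 7:38 AM–12:02 PM = 4 h 24 min; less 20 min break → 4 h 4 min
Tue: 7:46 AM–7:37 PM = 11 h 51 min; less 20 min break → 11 h 31 min
Wed: 8:26 AM–3:22 PM = 6 h 56 min
Thu: 8:06 AM–7:02 PM = 10 h 56 min; less 20 min break → 10 h 36 min
Total: 4 h 4 min + 11 h 31 min + 6 h 56 min + 10 h 36 min = 33 h 7 min.

33.12 hours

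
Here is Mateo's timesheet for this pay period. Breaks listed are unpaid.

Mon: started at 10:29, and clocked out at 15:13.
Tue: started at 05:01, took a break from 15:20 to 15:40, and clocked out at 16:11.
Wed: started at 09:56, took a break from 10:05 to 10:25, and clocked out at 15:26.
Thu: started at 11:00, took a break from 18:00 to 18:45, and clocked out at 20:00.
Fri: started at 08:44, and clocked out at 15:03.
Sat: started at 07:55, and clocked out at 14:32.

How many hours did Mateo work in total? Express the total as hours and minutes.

Mon: 10:29–15:13 = 4 h 44 min
Tue: 05:01–16:11 = 11 h 10 min; less 20 min break → 10 h 50 min
Wed: 09:56–15:26 = 5 h 30 min; less 20 min break → 5 h 10 min
Thu: 11:00–20:00 = 9 h 0 min; less 45 min break → 8 h 15 min
Fri: 08:44–15:03 = 6 h 19 min
Sat: 07:55–14:32 = 6 h 37 min
Total: 4 h 44 min + 10 h 50 min + 5 h 10 min + 8 h 15 min + 6 h 19 min + 6 h 37 min = 41 h 55 min.

41 h 55 min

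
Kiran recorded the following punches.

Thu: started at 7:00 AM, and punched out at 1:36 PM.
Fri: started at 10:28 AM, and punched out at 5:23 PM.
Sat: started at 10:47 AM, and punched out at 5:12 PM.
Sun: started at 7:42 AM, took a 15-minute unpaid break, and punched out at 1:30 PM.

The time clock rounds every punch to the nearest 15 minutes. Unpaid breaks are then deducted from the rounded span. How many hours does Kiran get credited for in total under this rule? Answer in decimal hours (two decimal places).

25.50 hours

Thu: in 7:00 AM→7:00 AM, out 1:36 PM→1:30 PM; 6 h 30 min
Fri: in 10:28 AM→10:30 AM, out 5:23 PM→5:30 PM; 7 h 0 min
Sat: in 10:47 AM→10:45 AM, out 5:12 PM→5:15 PM; 6 h 30 min
Sun: in 7:42 AM→7:45 AM, out 1:30 PM→1:30 PM; 5 h 45 min − 15 min = 5 h 30 min
Total credited: 25 h 30 min.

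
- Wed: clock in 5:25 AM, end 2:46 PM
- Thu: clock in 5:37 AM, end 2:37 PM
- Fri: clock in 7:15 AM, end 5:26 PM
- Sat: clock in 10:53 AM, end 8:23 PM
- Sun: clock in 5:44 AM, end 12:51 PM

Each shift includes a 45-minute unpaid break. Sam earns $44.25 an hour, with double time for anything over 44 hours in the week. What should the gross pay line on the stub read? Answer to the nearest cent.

$1831.95

Wed: 5:25 AM–2:46 PM = 9 h 21 min; less 45 min break → 8 h 36 min
Thu: 5:37 AM–2:37 PM = 9 h 0 min; less 45 min break → 8 h 15 min
Fri: 7:15 AM–5:26 PM = 10 h 11 min; less 45 min break → 9 h 26 min
Sat: 10:53 AM–8:23 PM = 9 h 30 min; less 45 min break → 8 h 45 min
Sun: 5:44 AM–12:51 PM = 7 h 7 min; less 45 min break → 6 h 22 min
Total worked: 41 h 24 min = 2484 min.
Regular 41 h 24 min = 2484 min at $44.25/h; overtime 0 h 0 min = 0 min at $88.50/h.
Pay = (2484 × $44.25 + 0 × $88.50) ÷ 60 = $1831.95.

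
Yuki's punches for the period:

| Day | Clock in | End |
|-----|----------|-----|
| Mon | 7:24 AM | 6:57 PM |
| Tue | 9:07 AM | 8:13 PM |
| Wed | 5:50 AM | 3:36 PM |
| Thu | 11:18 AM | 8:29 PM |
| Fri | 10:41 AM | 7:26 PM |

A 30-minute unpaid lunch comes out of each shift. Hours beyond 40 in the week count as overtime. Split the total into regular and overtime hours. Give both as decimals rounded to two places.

Regular 40.00 hours, overtime 7.85 hours

Mon: 7:24 AM–6:57 PM = 11 h 33 min; less 30 min break → 11 h 3 min
Tue: 9:07 AM–8:13 PM = 11 h 6 min; less 30 min break → 10 h 36 min
Wed: 5:50 AM–3:36 PM = 9 h 46 min; less 30 min break → 9 h 16 min
Thu: 11:18 AM–8:29 PM = 9 h 11 min; less 30 min break → 8 h 41 min
Fri: 10:41 AM–7:26 PM = 8 h 45 min; less 30 min break → 8 h 15 min
Total worked: 47 h 51 min = 47.85 h.
Threshold 40 h → overtime 7 h 51 min, regular 40 h 0 min.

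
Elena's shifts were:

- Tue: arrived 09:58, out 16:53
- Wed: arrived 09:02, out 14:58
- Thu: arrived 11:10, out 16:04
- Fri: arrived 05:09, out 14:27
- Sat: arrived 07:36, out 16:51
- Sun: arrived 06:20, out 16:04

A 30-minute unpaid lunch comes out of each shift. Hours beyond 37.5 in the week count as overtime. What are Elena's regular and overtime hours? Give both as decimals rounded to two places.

Tue: 09:58–16:53 = 6 h 55 min; less 30 min break → 6 h 25 min
Wed: 09:02–14:58 = 5 h 56 min; less 30 min break → 5 h 26 min
Thu: 11:10–16:04 = 4 h 54 min; less 30 min break → 4 h 24 min
Fri: 05:09–14:27 = 9 h 18 min; less 30 min break → 8 h 48 min
Sat: 07:36–16:51 = 9 h 15 min; less 30 min break → 8 h 45 min
Sun: 06:20–16:04 = 9 h 44 min; less 30 min break → 9 h 14 min
Total worked: 43 h 2 min = 43.03 h.
Threshold 37.5 h → overtime 5 h 32 min, regular 37 h 30 min.

Regular 37.50 hours, overtime 5.53 hours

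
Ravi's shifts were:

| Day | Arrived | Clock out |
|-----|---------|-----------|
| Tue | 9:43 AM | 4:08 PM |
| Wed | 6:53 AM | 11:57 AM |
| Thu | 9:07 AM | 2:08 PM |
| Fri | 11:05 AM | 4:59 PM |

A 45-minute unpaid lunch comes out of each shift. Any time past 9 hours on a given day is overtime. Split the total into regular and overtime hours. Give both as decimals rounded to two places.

Tue: 9:43 AM–4:08 PM = 6 h 25 min; less 45 min break → 5 h 40 min
Wed: 6:53 AM–11:57 AM = 5 h 4 min; less 45 min break → 4 h 19 min
Thu: 9:07 AM–2:08 PM = 5 h 1 min; less 45 min break → 4 h 16 min
Fri: 11:05 AM–4:59 PM = 5 h 54 min; less 45 min break → 5 h 9 min
Tue reg 5 h 40 min / OT 0 h 0 min; Wed reg 4 h 19 min / OT 0 h 0 min; Thu reg 4 h 16 min / OT 0 h 0 min; Fri reg 5 h 9 min / OT 0 h 0 min.
Totals: regular 19 h 24 min, overtime 0 h 0 min.

Regular 19.40 hours, overtime 0.00 hours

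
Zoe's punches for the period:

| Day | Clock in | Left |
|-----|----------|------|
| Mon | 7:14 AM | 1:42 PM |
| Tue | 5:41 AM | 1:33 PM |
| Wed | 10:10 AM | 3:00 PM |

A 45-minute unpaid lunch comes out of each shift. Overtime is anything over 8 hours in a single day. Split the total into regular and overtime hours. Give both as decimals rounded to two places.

Regular 16.92 hours, overtime 0.00 hours

Mon: 7:14 AM–1:42 PM = 6 h 28 min; less 45 min break → 5 h 43 min
Tue: 5:41 AM–1:33 PM = 7 h 52 min; less 45 min break → 7 h 7 min
Wed: 10:10 AM–3:00 PM = 4 h 50 min; less 45 min break → 4 h 5 min
Mon reg 5 h 43 min / OT 0 h 0 min; Tue reg 7 h 7 min / OT 0 h 0 min; Wed reg 4 h 5 min / OT 0 h 0 min.
Totals: regular 16 h 55 min, overtime 0 h 0 min.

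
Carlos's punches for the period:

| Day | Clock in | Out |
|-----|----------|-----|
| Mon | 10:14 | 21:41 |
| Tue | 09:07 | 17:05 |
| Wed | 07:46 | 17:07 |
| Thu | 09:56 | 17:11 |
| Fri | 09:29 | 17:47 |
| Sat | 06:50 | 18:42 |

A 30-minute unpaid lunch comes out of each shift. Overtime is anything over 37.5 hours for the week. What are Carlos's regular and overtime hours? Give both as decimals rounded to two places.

Regular 37.50 hours, overtime 15.68 hours

Mon: 10:14–21:41 = 11 h 27 min; less 30 min break → 10 h 57 min
Tue: 09:07–17:05 = 7 h 58 min; less 30 min break → 7 h 28 min
Wed: 07:46–17:07 = 9 h 21 min; less 30 min break → 8 h 51 min
Thu: 09:56–17:11 = 7 h 15 min; less 30 min break → 6 h 45 min
Fri: 09:29–17:47 = 8 h 18 min; less 30 min break → 7 h 48 min
Sat: 06:50–18:42 = 11 h 52 min; less 30 min break → 11 h 22 min
Total worked: 53 h 11 min = 53.18 h.
Threshold 37.5 h → overtime 15 h 41 min, regular 37 h 30 min.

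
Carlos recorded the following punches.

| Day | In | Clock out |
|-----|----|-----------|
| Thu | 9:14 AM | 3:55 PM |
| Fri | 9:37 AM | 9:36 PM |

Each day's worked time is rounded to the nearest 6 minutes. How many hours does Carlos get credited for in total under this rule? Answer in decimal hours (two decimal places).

Thu: 9:14 AM–3:55 PM = 6 h 41 min → rounds to 6 h 42 min
Fri: 9:37 AM–9:36 PM = 11 h 59 min → rounds to 12 h 0 min
Total credited: 18 h 42 min.

18.70 hours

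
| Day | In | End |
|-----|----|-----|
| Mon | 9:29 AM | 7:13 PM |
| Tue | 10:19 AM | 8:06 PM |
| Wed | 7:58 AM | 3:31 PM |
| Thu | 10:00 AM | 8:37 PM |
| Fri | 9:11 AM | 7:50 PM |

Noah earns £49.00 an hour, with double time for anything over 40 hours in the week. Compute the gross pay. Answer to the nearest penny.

£2776.67

Mon: 9:29 AM–7:13 PM = 9 h 44 min
Tue: 10:19 AM–8:06 PM = 9 h 47 min
Wed: 7:58 AM–3:31 PM = 7 h 33 min
Thu: 10:00 AM–8:37 PM = 10 h 37 min
Fri: 9:11 AM–7:50 PM = 10 h 39 min
Total worked: 48 h 20 min = 2900 min.
Regular 40 h 0 min = 2400 min at £49.00/h; overtime 8 h 20 min = 500 min at £98.00/h.
Pay = (2400 × £49.00 + 500 × £98.00) ÷ 60 = £2776.67.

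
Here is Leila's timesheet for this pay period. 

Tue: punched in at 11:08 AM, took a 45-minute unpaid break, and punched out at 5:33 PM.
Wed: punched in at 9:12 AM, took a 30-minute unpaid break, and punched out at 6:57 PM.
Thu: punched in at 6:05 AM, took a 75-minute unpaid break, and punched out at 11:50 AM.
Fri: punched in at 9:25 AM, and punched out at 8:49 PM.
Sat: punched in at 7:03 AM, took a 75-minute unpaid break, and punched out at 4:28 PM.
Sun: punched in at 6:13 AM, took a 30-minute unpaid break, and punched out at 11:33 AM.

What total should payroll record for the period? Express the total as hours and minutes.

Tue: 11:08 AM–5:33 PM = 6 h 25 min; less 45 min break → 5 h 40 min
Wed: 9:12 AM–6:57 PM = 9 h 45 min; less 30 min break → 9 h 15 min
Thu: 6:05 AM–11:50 AM = 5 h 45 min; less 75 min break → 4 h 30 min
Fri: 9:25 AM–8:49 PM = 11 h 24 min
Sat: 7:03 AM–4:28 PM = 9 h 25 min; less 75 min break → 8 h 10 min
Sun: 6:13 AM–11:33 AM = 5 h 20 min; less 30 min break → 4 h 50 min
Total: 5 h 40 min + 9 h 15 min + 4 h 30 min + 11 h 24 min + 8 h 10 min + 4 h 50 min = 43 h 49 min.

43 h 49 min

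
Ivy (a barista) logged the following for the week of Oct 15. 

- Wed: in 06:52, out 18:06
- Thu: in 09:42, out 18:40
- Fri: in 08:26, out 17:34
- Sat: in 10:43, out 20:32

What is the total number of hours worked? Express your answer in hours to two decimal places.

39.15 hours

Wed: 06:52–18:06 = 11 h 14 min
Thu: 09:42–18:40 = 8 h 58 min
Fri: 08:26–17:34 = 9 h 8 min
Sat: 10:43–20:32 = 9 h 49 min
Total: 11 h 14 min + 8 h 58 min + 9 h 8 min + 9 h 49 min = 39 h 9 min.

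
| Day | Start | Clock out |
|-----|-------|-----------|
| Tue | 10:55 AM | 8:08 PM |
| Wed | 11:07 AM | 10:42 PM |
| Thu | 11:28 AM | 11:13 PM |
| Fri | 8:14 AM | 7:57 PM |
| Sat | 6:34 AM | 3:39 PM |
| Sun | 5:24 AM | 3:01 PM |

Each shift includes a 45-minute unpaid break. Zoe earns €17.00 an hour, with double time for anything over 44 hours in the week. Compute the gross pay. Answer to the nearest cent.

Tue: 10:55 AM–8:08 PM = 9 h 13 min; less 45 min break → 8 h 28 min
Wed: 11:07 AM–10:42 PM = 11 h 35 min; less 45 min break → 10 h 50 min
Thu: 11:28 AM–11:13 PM = 11 h 45 min; less 45 min break → 11 h 0 min
Fri: 8:14 AM–7:57 PM = 11 h 43 min; less 45 min break → 10 h 58 min
Sat: 6:34 AM–3:39 PM = 9 h 5 min; less 45 min break → 8 h 20 min
Sun: 5:24 AM–3:01 PM = 9 h 37 min; less 45 min break → 8 h 52 min
Total worked: 58 h 28 min = 3508 min.
Regular 44 h 0 min = 2640 min at €17.00/h; overtime 14 h 28 min = 868 min at €34.00/h.
Pay = (2640 × €17.00 + 868 × €34.00) ÷ 60 = €1239.87.

€1239.87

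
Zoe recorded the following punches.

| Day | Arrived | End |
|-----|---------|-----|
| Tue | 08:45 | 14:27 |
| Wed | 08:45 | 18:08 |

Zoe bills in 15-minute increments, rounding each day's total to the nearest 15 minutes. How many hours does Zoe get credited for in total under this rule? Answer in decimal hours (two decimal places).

Tue: 08:45–14:27 = 5 h 42 min → rounds to 5 h 45 min
Wed: 08:45–18:08 = 9 h 23 min → rounds to 9 h 30 min
Total credited: 15 h 15 min.

15.25 hours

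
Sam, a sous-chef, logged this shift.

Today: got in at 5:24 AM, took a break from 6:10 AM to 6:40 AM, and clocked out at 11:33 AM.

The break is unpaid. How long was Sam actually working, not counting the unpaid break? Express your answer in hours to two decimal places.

5.65 hours

Today: 5:24 AM–11:33 AM = 6 h 9 min; less 30 min break → 5 h 39 min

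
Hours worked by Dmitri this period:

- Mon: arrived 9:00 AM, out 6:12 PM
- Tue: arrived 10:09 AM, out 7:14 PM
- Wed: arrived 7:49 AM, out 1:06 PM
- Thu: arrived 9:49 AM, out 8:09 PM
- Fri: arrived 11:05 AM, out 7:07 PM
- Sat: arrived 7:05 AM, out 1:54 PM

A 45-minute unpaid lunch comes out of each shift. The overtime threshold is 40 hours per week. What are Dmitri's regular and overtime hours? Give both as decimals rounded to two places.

Mon: 9:00 AM–6:12 PM = 9 h 12 min; less 45 min break → 8 h 27 min
Tue: 10:09 AM–7:14 PM = 9 h 5 min; less 45 min break → 8 h 20 min
Wed: 7:49 AM–1:06 PM = 5 h 17 min; less 45 min break → 4 h 32 min
Thu: 9:49 AM–8:09 PM = 10 h 20 min; less 45 min break → 9 h 35 min
Fri: 11:05 AM–7:07 PM = 8 h 2 min; less 45 min break → 7 h 17 min
Sat: 7:05 AM–1:54 PM = 6 h 49 min; less 45 min break → 6 h 4 min
Total worked: 44 h 15 min = 44.25 h.
Threshold 40 h → overtime 4 h 15 min, regular 40 h 0 min.

Regular 40.00 hours, overtime 4.25 hours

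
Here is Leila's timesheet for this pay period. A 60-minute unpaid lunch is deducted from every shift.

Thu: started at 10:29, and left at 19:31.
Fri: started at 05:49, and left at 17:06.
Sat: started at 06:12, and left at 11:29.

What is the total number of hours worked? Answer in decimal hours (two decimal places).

Thu: 10:29–19:31 = 9 h 2 min; less 60 min break → 8 h 2 min
Fri: 05:49–17:06 = 11 h 17 min; less 60 min break → 10 h 17 min
Sat: 06:12–11:29 = 5 h 17 min; less 60 min break → 4 h 17 min
Total: 8 h 2 min + 10 h 17 min + 4 h 17 min = 22 h 36 min.

22.60 hours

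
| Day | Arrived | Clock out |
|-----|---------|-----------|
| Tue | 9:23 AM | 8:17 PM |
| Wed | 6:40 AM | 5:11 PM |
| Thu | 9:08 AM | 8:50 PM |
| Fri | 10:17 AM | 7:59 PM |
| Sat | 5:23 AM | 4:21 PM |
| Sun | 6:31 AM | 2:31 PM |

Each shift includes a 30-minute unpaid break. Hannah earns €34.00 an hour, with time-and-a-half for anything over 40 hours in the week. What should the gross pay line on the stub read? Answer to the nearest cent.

Tue: 9:23 AM–8:17 PM = 10 h 54 min; less 30 min break → 10 h 24 min
Wed: 6:40 AM–5:11 PM = 10 h 31 min; less 30 min break → 10 h 1 min
Thu: 9:08 AM–8:50 PM = 11 h 42 min; less 30 min break → 11 h 12 min
Fri: 10:17 AM–7:59 PM = 9 h 42 min; less 30 min break → 9 h 12 min
Sat: 5:23 AM–4:21 PM = 10 h 58 min; less 30 min break → 10 h 28 min
Sun: 6:31 AM–2:31 PM = 8 h 0 min; less 30 min break → 7 h 30 min
Total worked: 58 h 47 min = 3527 min.
Regular 40 h 0 min = 2400 min at €34.00/h; overtime 18 h 47 min = 1127 min at €51.00/h.
Pay = (2400 × €34.00 + 1127 × €51.00) ÷ 60 = €2317.95.

€2317.95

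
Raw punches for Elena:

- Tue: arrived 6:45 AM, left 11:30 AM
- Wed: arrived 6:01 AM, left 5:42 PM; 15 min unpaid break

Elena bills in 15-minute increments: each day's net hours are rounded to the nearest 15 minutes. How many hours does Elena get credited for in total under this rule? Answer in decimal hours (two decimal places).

16.25 hours

Tue: 6:45 AM–11:30 AM = 4 h 45 min → rounds to 4 h 45 min
Wed: 6:01 AM–5:42 PM = 11 h 41 min − 15 min = 11 h 26 min → rounds to 11 h 30 min
Total credited: 16 h 15 min.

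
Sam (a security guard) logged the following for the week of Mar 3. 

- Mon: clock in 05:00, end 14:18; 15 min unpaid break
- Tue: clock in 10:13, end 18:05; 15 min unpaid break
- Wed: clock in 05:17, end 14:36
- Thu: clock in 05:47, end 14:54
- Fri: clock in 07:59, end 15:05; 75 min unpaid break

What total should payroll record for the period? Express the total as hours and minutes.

40 h 57 min

Mon: 05:00–14:18 = 9 h 18 min; less 15 min break → 9 h 3 min
Tue: 10:13–18:05 = 7 h 52 min; less 15 min break → 7 h 37 min
Wed: 05:17–14:36 = 9 h 19 min
Thu: 05:47–14:54 = 9 h 7 min
Fri: 07:59–15:05 = 7 h 6 min; less 75 min break → 5 h 51 min
Total: 9 h 3 min + 7 h 37 min + 9 h 19 min + 9 h 7 min + 5 h 51 min = 40 h 57 min.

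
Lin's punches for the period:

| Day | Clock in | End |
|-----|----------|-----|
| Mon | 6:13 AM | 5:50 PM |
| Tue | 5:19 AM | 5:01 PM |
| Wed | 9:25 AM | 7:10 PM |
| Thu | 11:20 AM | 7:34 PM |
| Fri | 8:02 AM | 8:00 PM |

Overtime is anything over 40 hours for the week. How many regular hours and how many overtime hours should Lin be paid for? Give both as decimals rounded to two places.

Mon: 6:13 AM–5:50 PM = 11 h 37 min
Tue: 5:19 AM–5:01 PM = 11 h 42 min
Wed: 9:25 AM–7:10 PM = 9 h 45 min
Thu: 11:20 AM–7:34 PM = 8 h 14 min
Fri: 8:02 AM–8:00 PM = 11 h 58 min
Total worked: 53 h 16 min = 53.27 h.
Threshold 40 h → overtime 13 h 16 min, regular 40 h 0 min.

Regular 40.00 hours, overtime 13.27 hours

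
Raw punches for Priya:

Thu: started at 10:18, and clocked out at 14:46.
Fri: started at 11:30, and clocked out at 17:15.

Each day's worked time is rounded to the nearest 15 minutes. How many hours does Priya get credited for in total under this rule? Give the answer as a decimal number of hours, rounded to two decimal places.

Thu: 10:18–14:46 = 4 h 28 min → rounds to 4 h 30 min
Fri: 11:30–17:15 = 5 h 45 min → rounds to 5 h 45 min
Total credited: 10 h 15 min.

10.25 hours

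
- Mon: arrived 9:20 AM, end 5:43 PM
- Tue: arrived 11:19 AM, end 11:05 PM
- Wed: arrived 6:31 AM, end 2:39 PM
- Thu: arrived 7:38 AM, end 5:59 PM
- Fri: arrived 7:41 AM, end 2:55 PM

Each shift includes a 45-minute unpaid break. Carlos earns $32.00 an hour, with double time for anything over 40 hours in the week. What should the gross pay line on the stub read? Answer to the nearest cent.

Mon: 9:20 AM–5:43 PM = 8 h 23 min; less 45 min break → 7 h 38 min
Tue: 11:19 AM–11:05 PM = 11 h 46 min; less 45 min break → 11 h 1 min
Wed: 6:31 AM–2:39 PM = 8 h 8 min; less 45 min break → 7 h 23 min
Thu: 7:38 AM–5:59 PM = 10 h 21 min; less 45 min break → 9 h 36 min
Fri: 7:41 AM–2:55 PM = 7 h 14 min; less 45 min break → 6 h 29 min
Total worked: 42 h 7 min = 2527 min.
Regular 40 h 0 min = 2400 min at $32.00/h; overtime 2 h 7 min = 127 min at $64.00/h.
Pay = (2400 × $32.00 + 127 × $64.00) ÷ 60 = $1415.47.

$1415.47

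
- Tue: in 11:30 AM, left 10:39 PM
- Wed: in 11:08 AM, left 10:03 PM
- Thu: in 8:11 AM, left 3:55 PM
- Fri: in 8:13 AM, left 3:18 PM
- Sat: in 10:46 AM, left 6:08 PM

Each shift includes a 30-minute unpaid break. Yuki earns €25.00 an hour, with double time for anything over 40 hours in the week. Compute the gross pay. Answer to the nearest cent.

Tue: 11:30 AM–10:39 PM = 11 h 9 min; less 30 min break → 10 h 39 min
Wed: 11:08 AM–10:03 PM = 10 h 55 min; less 30 min break → 10 h 25 min
Thu: 8:11 AM–3:55 PM = 7 h 44 min; less 30 min break → 7 h 14 min
Fri: 8:13 AM–3:18 PM = 7 h 5 min; less 30 min break → 6 h 35 min
Sat: 10:46 AM–6:08 PM = 7 h 22 min; less 30 min break → 6 h 52 min
Total worked: 41 h 45 min = 2505 min.
Regular 40 h 0 min = 2400 min at €25.00/h; overtime 1 h 45 min = 105 min at €50.00/h.
Pay = (2400 × €25.00 + 105 × €50.00) ÷ 60 = €1087.50.

€1087.50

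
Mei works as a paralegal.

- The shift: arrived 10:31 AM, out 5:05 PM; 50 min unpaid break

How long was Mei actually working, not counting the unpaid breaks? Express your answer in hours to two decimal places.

The shift: 10:31 AM–5:05 PM = 6 h 34 min; less 50 min break → 5 h 44 min

5.73 hours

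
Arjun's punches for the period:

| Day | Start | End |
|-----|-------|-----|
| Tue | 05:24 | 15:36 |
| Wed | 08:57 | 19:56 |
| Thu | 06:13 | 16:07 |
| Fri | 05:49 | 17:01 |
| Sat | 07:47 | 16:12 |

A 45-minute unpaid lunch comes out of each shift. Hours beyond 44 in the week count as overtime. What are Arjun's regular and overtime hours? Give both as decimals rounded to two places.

Tue: 05:24–15:36 = 10 h 12 min; less 45 min break → 9 h 27 min
Wed: 08:57–19:56 = 10 h 59 min; less 45 min break → 10 h 14 min
Thu: 06:13–16:07 = 9 h 54 min; less 45 min break → 9 h 9 min
Fri: 05:49–17:01 = 11 h 12 min; less 45 min break → 10 h 27 min
Sat: 07:47–16:12 = 8 h 25 min; less 45 min break → 7 h 40 min
Total worked: 46 h 57 min = 46.95 h.
Threshold 44 h → overtime 2 h 57 min, regular 44 h 0 min.

Regular 44.00 hours, overtime 2.95 hours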